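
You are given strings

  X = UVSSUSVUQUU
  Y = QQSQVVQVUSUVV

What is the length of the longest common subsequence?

Let dp[i][j] be the LCS length of the first i characters of X and the first j characters of Y. dp[i][j] = dp[i-1][j-1]+1 when the i-th and j-th characters match, else max(dp[i-1][j], dp[i][j-1]).
    ·  Q  Q  S  Q  V  V  Q  V  U  S  U  V  V
 ·  0  0  0  0  0  0  0  0  0  0  0  0  0  0
 U  0  0  0  0  0  0  0  0  0  1  1  1  1  1
 V  0  0  0  0  0  1  1  1  1  1  1  1  2  2
 S  0  0  0  1  1  1  1  1  1  1  2  2  2  2
 S  0  0  0  1  1  1  1  1  1  1  2  2  2  2
 U  0  0  0  1  1  1  1  1  1  2  2  3  3  3
 S  0  0  0  1  1  1  1  1  1  2  3  3  3  3
 V  0  0  0  1  1  2  2  2  2  2  3  3  4  4
 U  0  0  0  1  1  2  2  2  2  3  3  4  4  4
 Q  0  1  1  1  2  2  2  3  3  3  3  4  4  4
 U  0  1  1  1  2  2  2  3  3  4  4  4  4  4
 U  0  1  1  1  2  2  2  3  3  4  4  5  5  5
dp[11][13] = 5. One LCS (by backtracking along matches): VVQUU.

5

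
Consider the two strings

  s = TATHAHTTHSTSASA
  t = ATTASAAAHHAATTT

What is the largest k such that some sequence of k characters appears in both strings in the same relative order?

Pick T (s #1, t #3), then A (s #2, t #8), then H (s #4, t #10), then A (s #5, t #12), then T (s #7, t #13), then T (s #8, t #14), then T (s #11, t #15); all 7 characters appear in both, in order. Since dp[15][15] = 7, nothing longer is possible.

7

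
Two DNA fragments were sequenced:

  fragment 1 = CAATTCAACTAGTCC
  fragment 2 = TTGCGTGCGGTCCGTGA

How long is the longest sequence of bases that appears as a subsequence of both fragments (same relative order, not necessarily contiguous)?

8

Match T at fragment 1[4]=fragment 2[1] → T at fragment 1[5]=fragment 2[2] → C at fragment 1[6]=fragment 2[4] → C at fragment 1[9]=fragment 2[8] → G at fragment 1[12]=fragment 2[10] → T at fragment 1[13]=fragment 2[11] → C at fragment 1[14]=fragment 2[12] → C at fragment 1[15]=fragment 2[13] — 8 bases in the same relative order in both. dp[15][17] = 8 confirms this is the maximum.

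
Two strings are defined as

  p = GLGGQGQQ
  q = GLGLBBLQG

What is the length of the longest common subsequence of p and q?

Let dp[i][j] be the LCS length of the first i characters of p and the first j characters of q. dp[i][j] = dp[i-1][j-1]+1 when the i-th and j-th characters match, else max(dp[i-1][j], dp[i][j-1]).
    ·  G  L  G  L  B  B  L  Q  G
 ·  0  0  0  0  0  0  0  0  0  0
 G  0  1  1  1  1  1  1  1  1  1
 L  0  1  2  2  2  2  2  2  2  2
 G  0  1  2  3  3  3  3  3  3  3
 G  0  1  2  3  3  3  3  3  3  4
 Q  0  1  2  3  3  3  3  3  4  4
 G  0  1  2  3  3  3  3  3  4  5
 Q  0  1  2  3  3  3  3  3  4  5
 Q  0  1  2  3  3  3  3  3  4  5
dp[8][9] = 5. One LCS (by backtracking along matches): GLGQG.

5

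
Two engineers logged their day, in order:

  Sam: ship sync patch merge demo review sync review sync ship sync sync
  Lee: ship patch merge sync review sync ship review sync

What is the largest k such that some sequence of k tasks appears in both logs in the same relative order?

8

Pick ship at Sam[1]=Lee[1], then patch at Sam[3]=Lee[2], then merge at Sam[4]=Lee[3], then sync at Sam[7]=Lee[4], then review at Sam[8]=Lee[5], then sync at Sam[9]=Lee[6], then ship at Sam[10]=Lee[7], then sync at Sam[12]=Lee[9]; all 8 tasks appear in both, in order. dp[12][9] = 8 confirms this is the maximum.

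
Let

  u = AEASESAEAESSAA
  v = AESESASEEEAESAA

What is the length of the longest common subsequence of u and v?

Taking A (u #1, v #1) → E (u #2, v #2) → S (u #4, v #3) → E (u #5, v #4) → S (u #6, v #5) → A (u #7, v #6) → E (u #8, v #10) → A (u #9, v #11) → E (u #10, v #12) → S (u #12, v #13) → A (u #13, v #14) → A (u #14, v #15) gives a common subsequence of length 12. The LCS DP gives dp[14][15] = 12, so this is optimal.

12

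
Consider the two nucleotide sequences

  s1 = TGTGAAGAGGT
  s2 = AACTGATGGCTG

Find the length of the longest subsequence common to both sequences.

7

Let dp[i][j] be the LCS length of the first i bases of s1 and the first j bases of s2. dp[i][j] = dp[i-1][j-1]+1 when the i-th and j-th bases match, else max(dp[i-1][j], dp[i][j-1]).
    ·  A  A  C  T  G  A  T  G  G  C  T  G
 ·  0  0  0  0  0  0  0  0  0  0  0  0  0
 T  0  0  0  0  1  1  1  1  1  1  1  1  1
 G  0  0  0  0  1  2  2  2  2  2  2  2  2
 T  0  0  0  0  1  2  2  3  3  3  3  3  3
 G  0  0  0  0  1  2  2  3  4  4  4  4  4
 A  0  1  1  1  1  2  3  3  4  4  4  4  4
 A  0  1  2  2  2  2  3  3  4  4  4  4  4
 G  0  1  2  2  2  3  3  3  4  5  5  5  5
 A  0  1  2  2  2  3  4  4  4  5  5  5  5
 G  0  1  2  2  2  3  4  4  5  5  5  5  6
 G  0  1  2  2  2  3  4  4  5  6  6  6  6
 T  0  1  2  2  3  3  4  5  5  6  6  7  7
dp[11][12] = 7. One LCS (by backtracking along matches): AAGAGGT.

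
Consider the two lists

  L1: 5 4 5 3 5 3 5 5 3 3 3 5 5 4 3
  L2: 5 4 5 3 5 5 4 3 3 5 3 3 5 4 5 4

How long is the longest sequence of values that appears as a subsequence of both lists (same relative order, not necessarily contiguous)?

Match 5 [1,1] → 4 [2,2] → 5 [3,3] → 3 [4,4] → 5 [5,6] → 3 [6,9] → 5 [8,10] → 3 [10,11] → 3 [11,12] → 5 [12,13] → 5 [13,15] → 4 [14,16] — 12 values in the same relative order in both. dp[15][16] = 12 confirms this is the maximum.

12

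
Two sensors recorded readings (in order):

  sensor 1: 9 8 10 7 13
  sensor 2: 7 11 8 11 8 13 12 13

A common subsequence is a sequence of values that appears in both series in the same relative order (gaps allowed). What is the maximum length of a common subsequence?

2

Let dp[i][j] be the LCS length of the first i values of sensor 1 and the first j values of sensor 2. dp[i][j] = dp[i-1][j-1]+1 when the i-th and j-th values match, else max(dp[i-1][j], dp[i][j-1]).
    ·  7 11  8 11  8 13 12 13
 ·  0  0  0  0  0  0  0  0  0
 9  0  0  0  0  0  0  0  0  0
 8  0  0  0  1  1  1  1  1  1
10  0  0  0  1  1  1  1  1  1
 7  0  1  1  1  1  1  1  1  1
13  0  1  1  1  1  1  2  2  2
dp[5][8] = 2. One LCS (by backtracking along matches): 8, 13.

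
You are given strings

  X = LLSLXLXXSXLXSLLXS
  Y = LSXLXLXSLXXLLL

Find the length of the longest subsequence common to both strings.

One common subsequence of length 11: L [2,1], then S [3,2], then L [4,4], then X [5,5], then L [6,6], then X [7,7], then X [8,10], then X [10,11], then L [11,12], then L [14,13], then L [15,14]. dp[17][14] = 11 confirms this is the maximum.

11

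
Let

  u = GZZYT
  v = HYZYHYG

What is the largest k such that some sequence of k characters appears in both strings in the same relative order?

Let dp[i][j] be the LCS length of the first i characters of u and the first j characters of v. dp[i][j] = dp[i-1][j-1]+1 when the i-th and j-th characters match, else max(dp[i-1][j], dp[i][j-1]).
    ·  H  Y  Z  Y  H  Y  G
 ·  0  0  0  0  0  0  0  0
 G  0  0  0  0  0  0  0  1
 Z  0  0  0  1  1  1  1  1
 Z  0  0  0  1  1  1  1  1
 Y  0  0  1  1  2  2  2  2
 T  0  0  1  1  2  2  2  2
dp[5][7] = 2. One LCS (by backtracking along matches): ZY.

2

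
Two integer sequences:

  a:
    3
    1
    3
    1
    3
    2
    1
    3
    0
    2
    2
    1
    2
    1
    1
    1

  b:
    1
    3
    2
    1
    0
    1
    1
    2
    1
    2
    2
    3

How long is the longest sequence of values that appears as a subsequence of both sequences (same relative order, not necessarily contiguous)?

8

Match 1 at a[4]=b[1], then 3 at a[5]=b[2], then 2 at a[6]=b[3], then 1 at a[7]=b[4], then 0 at a[9]=b[5], then 2 at a[10]=b[8], then 2 at a[11]=b[10], then 2 at a[13]=b[11] — 8 values in the same relative order in both. The LCS DP gives dp[16][12] = 8, so this is optimal.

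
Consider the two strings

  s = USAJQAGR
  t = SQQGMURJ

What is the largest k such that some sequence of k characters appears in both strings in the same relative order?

4

Taking S (s #2, t #1) → Q (s #5, t #3) → G (s #7, t #4) → R (s #8, t #7) gives a common subsequence of length 4. Since dp[8][8] = 4, nothing longer is possible.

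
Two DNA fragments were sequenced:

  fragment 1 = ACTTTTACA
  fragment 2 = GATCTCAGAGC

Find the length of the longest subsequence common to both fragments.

One common subsequence of length 5: A at fragment 1[1]=fragment 2[2]; then C at fragment 1[2]=fragment 2[4]; then T at fragment 1[3]=fragment 2[5]; then A at fragment 1[7]=fragment 2[9]; then C at fragment 1[8]=fragment 2[11]. The LCS DP gives dp[9][11] = 5, so this is optimal.

5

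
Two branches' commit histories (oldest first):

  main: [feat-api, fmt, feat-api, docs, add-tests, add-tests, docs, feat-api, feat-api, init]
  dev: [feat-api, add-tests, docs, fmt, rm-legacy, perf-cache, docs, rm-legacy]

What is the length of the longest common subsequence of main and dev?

3

Pick feat-api (main #1, dev #1), fmt (main #2, dev #4), docs (main #4, dev #7); all 3 commits appear in both, in order. Since dp[10][8] = 3, nothing longer is possible.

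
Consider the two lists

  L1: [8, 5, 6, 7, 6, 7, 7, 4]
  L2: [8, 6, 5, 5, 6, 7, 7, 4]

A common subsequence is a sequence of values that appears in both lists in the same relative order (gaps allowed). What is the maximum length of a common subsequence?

Match 8 (L1 #1, L2 #1) → 5 (L1 #2, L2 #4) → 6 (L1 #5, L2 #5) → 7 (L1 #6, L2 #6) → 7 (L1 #7, L2 #7) → 4 (L1 #8, L2 #8) — 6 values in the same relative order in both. dp[8][8] = 6 confirms this is the maximum.

6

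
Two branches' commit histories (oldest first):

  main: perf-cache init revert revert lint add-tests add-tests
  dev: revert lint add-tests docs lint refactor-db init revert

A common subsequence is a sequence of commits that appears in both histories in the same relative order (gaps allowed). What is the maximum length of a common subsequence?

3

Pick revert (main #4, dev #1), lint (main #5, dev #2), add-tests (main #6, dev #3); all 3 commits appear in both, in order, and the DP table's final entry dp[7][8] is also 3, so no common subsequence is longer.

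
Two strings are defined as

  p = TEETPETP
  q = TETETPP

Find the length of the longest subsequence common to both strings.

Match T (p #1, q #1), then E (p #2, q #2), then E (p #3, q #4), then T (p #4, q #5), then P (p #5, q #6), then P (p #8, q #7) — 6 characters in the same relative order in both. The LCS DP gives dp[8][7] = 6, so this is optimal.

6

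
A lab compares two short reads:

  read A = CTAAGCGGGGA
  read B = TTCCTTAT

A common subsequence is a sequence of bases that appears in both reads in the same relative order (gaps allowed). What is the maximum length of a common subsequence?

Let dp[i][j] be the LCS length of the first i bases of read A and the first j bases of read B. dp[i][j] = dp[i-1][j-1]+1 when the i-th and j-th bases match, else max(dp[i-1][j], dp[i][j-1]).
    ·  T  T  C  C  T  T  A  T
 ·  0  0  0  0  0  0  0  0  0
 C  0  0  0  1  1  1  1  1  1
 T  0  1  1  1  1  2  2  2  2
 A  0  1  1  1  1  2  2  3  3
 A  0  1  1  1  1  2  2  3  3
 G  0  1  1  1  1  2  2  3  3
 C  0  1  1  2  2  2  2  3  3
 G  0  1  1  2  2  2  2  3  3
 G  0  1  1  2  2  2  2  3  3
 G  0  1  1  2  2  2  2  3  3
 G  0  1  1  2  2  2  2  3  3
 A  0  1  1  2  2  2  2  3  3
dp[11][8] = 3. One LCS (by backtracking along matches): CTA.

3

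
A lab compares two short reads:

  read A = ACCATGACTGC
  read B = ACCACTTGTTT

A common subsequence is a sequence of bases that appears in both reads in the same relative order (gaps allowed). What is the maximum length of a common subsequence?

7

Let dp[i][j] be the LCS length of the first i bases of read A and the first j bases of read B. dp[i][j] = dp[i-1][j-1]+1 when the i-th and j-th bases match, else max(dp[i-1][j], dp[i][j-1]).
    ·  A  C  C  A  C  T  T  G  T  T  T
 ·  0  0  0  0  0  0  0  0  0  0  0  0
 A  0  1  1  1  1  1  1  1  1  1  1  1
 C  0  1  2  2  2  2  2  2  2  2  2  2
 C  0  1  2  3  3  3  3  3  3  3  3  3
 A  0  1  2  3  4  4  4  4  4  4  4  4
 T  0  1  2  3  4  4  5  5  5  5  5  5
 G  0  1  2  3  4  4  5  5  6  6  6  6
 A  0  1  2  3  4  4  5  5  6  6  6  6
 C  0  1  2  3  4  5  5  5  6  6  6  6
 T  0  1  2  3  4  5  6  6  6  7  7  7
 G  0  1  2  3  4  5  6  6  7  7  7  7
 C  0  1  2  3  4  5  6  6  7  7  7  7
dp[11][11] = 7. One LCS (by backtracking along matches): ACCATGT.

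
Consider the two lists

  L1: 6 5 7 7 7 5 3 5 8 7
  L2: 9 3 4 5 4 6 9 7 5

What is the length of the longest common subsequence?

3

Match 6 [1,6], 7 [5,8], 5 [8,9] — 3 values in the same relative order in both. dp[10][9] = 3 confirms this is the maximum.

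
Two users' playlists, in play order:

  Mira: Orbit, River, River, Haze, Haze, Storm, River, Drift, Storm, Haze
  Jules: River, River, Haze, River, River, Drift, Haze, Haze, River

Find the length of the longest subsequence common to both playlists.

One common subsequence of length 6: River at Mira[2]=Jules[1], then River at Mira[3]=Jules[2], then Haze at Mira[4]=Jules[3], then River at Mira[7]=Jules[5], then Drift at Mira[8]=Jules[6], then Haze at Mira[10]=Jules[8]. The LCS DP gives dp[10][9] = 6, so this is optimal.

6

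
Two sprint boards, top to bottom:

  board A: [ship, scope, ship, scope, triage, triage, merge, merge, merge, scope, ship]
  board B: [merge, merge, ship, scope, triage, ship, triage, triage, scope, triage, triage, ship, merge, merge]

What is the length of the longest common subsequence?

One common subsequence of length 8: ship at board A[1]=board B[3], scope at board A[2]=board B[4], ship at board A[3]=board B[6], scope at board A[4]=board B[9], triage at board A[5]=board B[10], triage at board A[6]=board B[11], merge at board A[8]=board B[13], merge at board A[9]=board B[14]. dp[11][14] = 8 confirms this is the maximum.

8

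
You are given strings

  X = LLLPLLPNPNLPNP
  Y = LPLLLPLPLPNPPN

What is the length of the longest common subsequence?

Pick L at X[1]=Y[3], then L at X[2]=Y[4], then L at X[3]=Y[5], then P at X[4]=Y[6], then L at X[5]=Y[7], then L at X[6]=Y[9], then P at X[7]=Y[10], then N at X[8]=Y[11], then P at X[9]=Y[12], then P at X[12]=Y[13], then N at X[13]=Y[14]; all 11 characters appear in both, in order. Since dp[14][14] = 11, nothing longer is possible.

11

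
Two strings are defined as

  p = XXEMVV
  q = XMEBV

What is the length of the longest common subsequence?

Let dp[i][j] be the LCS length of the first i characters of p and the first j characters of q. dp[i][j] = dp[i-1][j-1]+1 when the i-th and j-th characters match, else max(dp[i-1][j], dp[i][j-1]).
    ·  X  M  E  B  V
 ·  0  0  0  0  0  0
 X  0  1  1  1  1  1
 X  0  1  1  1  1  1
 E  0  1  1  2  2  2
 M  0  1  2  2  2  2
 V  0  1  2  2  2  3
 V  0  1  2  2  2  3
dp[6][5] = 3. One LCS (by backtracking along matches): XEV.

3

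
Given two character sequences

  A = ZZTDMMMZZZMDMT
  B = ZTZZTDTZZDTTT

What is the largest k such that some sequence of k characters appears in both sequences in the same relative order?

8

One common subsequence of length 8: Z at A[1]=B[3], Z at A[2]=B[4], T at A[3]=B[5], D at A[4]=B[6], Z at A[9]=B[8], Z at A[10]=B[9], D at A[12]=B[10], T at A[14]=B[13], and the DP table's final entry dp[14][13] is also 8, so no common subsequence is longer.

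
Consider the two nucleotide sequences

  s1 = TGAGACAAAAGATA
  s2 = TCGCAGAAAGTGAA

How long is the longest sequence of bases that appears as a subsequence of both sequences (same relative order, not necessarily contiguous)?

10

Match T (s1 #1, s2 #1) → G (s1 #2, s2 #3) → A (s1 #3, s2 #5) → G (s1 #4, s2 #6) → A (s1 #5, s2 #7) → A (s1 #7, s2 #8) → A (s1 #8, s2 #9) → G (s1 #11, s2 #12) → A (s1 #12, s2 #13) → A (s1 #14, s2 #14) — 10 bases in the same relative order in both. dp[14][14] = 10 confirms this is the maximum.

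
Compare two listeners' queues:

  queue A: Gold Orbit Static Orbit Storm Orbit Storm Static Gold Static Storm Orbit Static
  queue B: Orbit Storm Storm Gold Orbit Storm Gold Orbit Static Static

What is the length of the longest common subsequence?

One common subsequence of length 7: Orbit at queue A[2]=queue B[1] → Storm at queue A[5]=queue B[3] → Orbit at queue A[6]=queue B[5] → Storm at queue A[7]=queue B[6] → Gold at queue A[9]=queue B[7] → Static at queue A[10]=queue B[9] → Static at queue A[13]=queue B[10]. dp[13][10] = 7 confirms this is the maximum.

7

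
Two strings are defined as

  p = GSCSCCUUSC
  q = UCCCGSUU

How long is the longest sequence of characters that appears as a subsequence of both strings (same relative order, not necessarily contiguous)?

Let dp[i][j] be the LCS length of the first i characters of p and the first j characters of q. dp[i][j] = dp[i-1][j-1]+1 when the i-th and j-th characters match, else max(dp[i-1][j], dp[i][j-1]).
    ·  U  C  C  C  G  S  U  U
 ·  0  0  0  0  0  0  0  0  0
 G  0  0  0  0  0  1  1  1  1
 S  0  0  0  0  0  1  2  2  2
 C  0  0  1  1  1  1  2  2  2
 S  0  0  1  1  1  1  2  2  2
 C  0  0  1  2  2  2  2  2  2
 C  0  0  1  2  3  3  3  3  3
 U  0  1  1  2  3  3  3  4  4
 U  0  1  1  2  3  3  3  4  5
 S  0  1  1  2  3  3  4  4  5
 C  0  1  2  2  3  3  4  4  5
dp[10][8] = 5. One LCS (by backtracking along matches): CCCUU.

5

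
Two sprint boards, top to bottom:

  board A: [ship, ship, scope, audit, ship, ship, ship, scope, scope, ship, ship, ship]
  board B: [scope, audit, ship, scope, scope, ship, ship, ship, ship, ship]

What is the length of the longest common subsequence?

Pick scope at board A[3]=board B[1], then audit at board A[4]=board B[2], then ship at board A[5]=board B[3], then ship at board A[6]=board B[6], then ship at board A[7]=board B[7], then ship at board A[10]=board B[8], then ship at board A[11]=board B[9], then ship at board A[12]=board B[10]; all 8 tasks appear in both, in order, and the DP table's final entry dp[12][10] is also 8, so no common subsequence is longer.

8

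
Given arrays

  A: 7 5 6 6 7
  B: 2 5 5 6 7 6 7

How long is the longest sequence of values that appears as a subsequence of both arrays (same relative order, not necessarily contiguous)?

Pick 5 [2,3], 6 [3,4], 6 [4,6], 7 [5,7]; all 4 values appear in both, in order. Since dp[5][7] = 4, nothing longer is possible.

4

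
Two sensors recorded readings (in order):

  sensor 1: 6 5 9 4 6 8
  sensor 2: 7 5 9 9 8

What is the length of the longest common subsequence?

3

Match 5 [2,2], 9 [3,4], 8 [6,5] — 3 values in the same relative order in both. The LCS DP gives dp[6][5] = 3, so this is optimal.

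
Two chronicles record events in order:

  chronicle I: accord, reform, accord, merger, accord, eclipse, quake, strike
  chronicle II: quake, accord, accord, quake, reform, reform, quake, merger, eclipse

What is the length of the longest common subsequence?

4

Taking accord (chronicle I #1, chronicle II #3); then reform (chronicle I #2, chronicle II #6); then merger (chronicle I #4, chronicle II #8); then eclipse (chronicle I #6, chronicle II #9) gives a common subsequence of length 4, and the DP table's final entry dp[8][9] is also 4, so no common subsequence is longer.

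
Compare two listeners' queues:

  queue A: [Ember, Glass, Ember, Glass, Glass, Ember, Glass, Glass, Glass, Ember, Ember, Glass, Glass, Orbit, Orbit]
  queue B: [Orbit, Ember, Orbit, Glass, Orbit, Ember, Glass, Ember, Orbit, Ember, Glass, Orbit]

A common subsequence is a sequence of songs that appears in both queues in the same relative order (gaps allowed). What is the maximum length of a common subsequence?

Match Ember (queue A #1, queue B #2), then Glass (queue A #2, queue B #4), then Ember (queue A #3, queue B #6), then Glass (queue A #5, queue B #7), then Ember (queue A #6, queue B #8), then Ember (queue A #11, queue B #10), then Glass (queue A #13, queue B #11), then Orbit (queue A #15, queue B #12) — 8 songs in the same relative order in both. The LCS DP gives dp[15][12] = 8, so this is optimal.

8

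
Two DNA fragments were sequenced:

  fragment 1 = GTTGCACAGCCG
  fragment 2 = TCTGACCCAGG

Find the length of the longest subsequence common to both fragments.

Let dp[i][j] be the LCS length of the first i bases of fragment 1 and the first j bases of fragment 2. dp[i][j] = dp[i-1][j-1]+1 when the i-th and j-th bases match, else max(dp[i-1][j], dp[i][j-1]).
    ·  T  C  T  G  A  C  C  C  A  G  G
 ·  0  0  0  0  0  0  0  0  0  0  0  0
 G  0  0  0  0  1  1  1  1  1  1  1  1
 T  0  1  1  1  1  1  1  1  1  1  1  1
 T  0  1  1  2  2  2  2  2  2  2  2  2
 G  0  1  1  2  3  3  3  3  3  3  3  3
 C  0  1  2  2  3  3  4  4  4  4  4  4
 A  0  1  2  2  3  4  4  4  4  5  5  5
 C  0  1  2  2  3  4  5  5  5  5  5  5
 A  0  1  2  2  3  4  5  5  5  6  6  6
 G  0  1  2  2  3  4  5  5  5  6  7  7
 C  0  1  2  2  3  4  5  6  6  6  7  7
 C  0  1  2  2  3  4  5  6  7  7  7  7
 G  0  1  2  2  3  4  5  6  7  7  8  8
dp[12][11] = 8. One LCS (by backtracking along matches): TTGCCAGG.

8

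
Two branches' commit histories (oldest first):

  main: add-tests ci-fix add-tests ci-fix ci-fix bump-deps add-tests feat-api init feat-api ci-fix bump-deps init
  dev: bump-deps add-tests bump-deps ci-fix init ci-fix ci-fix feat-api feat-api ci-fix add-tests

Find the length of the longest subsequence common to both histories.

7

Taking add-tests (main #1, dev #2); then ci-fix (main #2, dev #4); then ci-fix (main #4, dev #6); then ci-fix (main #5, dev #7); then feat-api (main #8, dev #8); then feat-api (main #10, dev #9); then ci-fix (main #11, dev #10) gives a common subsequence of length 7, and the DP table's final entry dp[13][11] is also 7, so no common subsequence is longer.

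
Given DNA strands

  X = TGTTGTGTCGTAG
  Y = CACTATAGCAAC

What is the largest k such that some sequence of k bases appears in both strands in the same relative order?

5

Pick T [1,4], then T [3,6], then G [7,8], then C [9,9], then A [12,11]; all 5 bases appear in both, in order. The LCS DP gives dp[13][12] = 5, so this is optimal.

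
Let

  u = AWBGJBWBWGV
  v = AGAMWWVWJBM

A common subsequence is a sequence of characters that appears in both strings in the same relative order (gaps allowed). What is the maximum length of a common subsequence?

Let dp[i][j] be the LCS length of the first i characters of u and the first j characters of v. dp[i][j] = dp[i-1][j-1]+1 when the i-th and j-th characters match, else max(dp[i-1][j], dp[i][j-1]).
    ·  A  G  A  M  W  W  V  W  J  B  M
 ·  0  0  0  0  0  0  0  0  0  0  0  0
 A  0  1  1  1  1  1  1  1  1  1  1  1
 W  0  1  1  1  1  2  2  2  2  2  2  2
 B  0  1  1  1  1  2  2  2  2  2  3  3
 G  0  1  2  2  2  2  2  2  2  2  3  3
 J  0  1  2  2  2  2  2  2  2  3  3  3
 B  0  1  2  2  2  2  2  2  2  3  4  4
 W  0  1  2  2  2  3  3  3  3  3  4  4
 B  0  1  2  2  2  3  3  3  3  3  4  4
 W  0  1  2  2  2  3  4  4  4  4  4  4
 G  0  1  2  2  2  3  4  4  4  4  4  4
 V  0  1  2  2  2  3  4  5  5  5  5  5
dp[11][11] = 5. One LCS (by backtracking along matches): AGWWV.

5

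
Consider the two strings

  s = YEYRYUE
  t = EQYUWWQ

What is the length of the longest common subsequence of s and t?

One common subsequence of length 3: E [2,1], then Y [5,3], then U [6,4]. Since dp[7][7] = 3, nothing longer is possible.

3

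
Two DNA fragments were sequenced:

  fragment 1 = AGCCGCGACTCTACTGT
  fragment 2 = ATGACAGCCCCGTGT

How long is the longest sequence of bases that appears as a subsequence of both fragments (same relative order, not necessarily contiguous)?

Taking A at fragment 1[1]=fragment 2[1], G at fragment 1[2]=fragment 2[3], C at fragment 1[3]=fragment 2[5], G at fragment 1[5]=fragment 2[7], C at fragment 1[6]=fragment 2[8], C at fragment 1[9]=fragment 2[9], C at fragment 1[11]=fragment 2[10], C at fragment 1[14]=fragment 2[11], T at fragment 1[15]=fragment 2[13], G at fragment 1[16]=fragment 2[14], T at fragment 1[17]=fragment 2[15] gives a common subsequence of length 11. The LCS DP gives dp[17][15] = 11, so this is optimal.

11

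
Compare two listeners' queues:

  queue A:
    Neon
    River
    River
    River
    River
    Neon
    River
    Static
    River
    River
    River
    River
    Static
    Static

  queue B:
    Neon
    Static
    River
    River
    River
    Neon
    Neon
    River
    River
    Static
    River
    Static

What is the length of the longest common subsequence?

Pick Neon (queue A #1, queue B #1); then River (queue A #2, queue B #3); then River (queue A #3, queue B #4); then River (queue A #4, queue B #5); then River (queue A #5, queue B #8); then River (queue A #7, queue B #9); then Static (queue A #8, queue B #10); then River (queue A #12, queue B #11); then Static (queue A #14, queue B #12); all 9 songs appear in both, in order, and the DP table's final entry dp[14][12] is also 9, so no common subsequence is longer.

9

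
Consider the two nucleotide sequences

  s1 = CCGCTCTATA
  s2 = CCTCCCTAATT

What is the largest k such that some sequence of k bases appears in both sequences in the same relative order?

Let dp[i][j] be the LCS length of the first i bases of s1 and the first j bases of s2. dp[i][j] = dp[i-1][j-1]+1 when the i-th and j-th bases match, else max(dp[i-1][j], dp[i][j-1]).
    ·  C  C  T  C  C  C  T  A  A  T  T
 ·  0  0  0  0  0  0  0  0  0  0  0  0
 C  0  1  1  1  1  1  1  1  1  1  1  1
 C  0  1  2  2  2  2  2  2  2  2  2  2
 G  0  1  2  2  2  2  2  2  2  2  2  2
 C  0  1  2  2  3  3  3  3  3  3  3  3
 T  0  1  2  3  3  3  3  4  4  4  4  4
 C  0  1  2  3  4  4  4  4  4  4  4  4
 T  0  1  2  3  4  4  4  5  5  5  5  5
 A  0  1  2  3  4  4  4  5  6  6  6  6
 T  0  1  2  3  4  4  4  5  6  6  7  7
 A  0  1  2  3  4  4  4  5  6  7  7  7
dp[10][11] = 7. One LCS (by backtracking along matches): CCCCTAT.

7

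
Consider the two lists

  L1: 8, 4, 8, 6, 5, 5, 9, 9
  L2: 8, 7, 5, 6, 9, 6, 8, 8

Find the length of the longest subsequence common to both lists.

3

Match 8 at L1[1]=L2[1]; then 6 at L1[4]=L2[4]; then 9 at L1[7]=L2[5] — 3 values in the same relative order in both, and the DP table's final entry dp[8][8] is also 3, so no common subsequence is longer.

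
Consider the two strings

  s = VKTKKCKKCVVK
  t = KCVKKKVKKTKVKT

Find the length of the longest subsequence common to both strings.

Taking V [1,3] → K [2,5] → K [4,6] → K [5,8] → K [7,9] → K [8,11] → V [11,12] → K [12,13] gives a common subsequence of length 8. dp[12][14] = 8 confirms this is the maximum.

8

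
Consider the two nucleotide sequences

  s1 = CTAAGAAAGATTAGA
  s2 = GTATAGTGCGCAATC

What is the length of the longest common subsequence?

7

Match T [2,2] → A [3,3] → A [4,5] → G [5,10] → A [8,12] → A [10,13] → T [11,14] — 7 bases in the same relative order in both. Since dp[15][15] = 7, nothing longer is possible.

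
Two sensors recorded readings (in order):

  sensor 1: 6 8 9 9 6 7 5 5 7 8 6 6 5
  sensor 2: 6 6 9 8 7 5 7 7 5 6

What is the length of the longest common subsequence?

Match 6 at sensor 1[1]=sensor 2[2]; then 8 at sensor 1[2]=sensor 2[4]; then 7 at sensor 1[6]=sensor 2[5]; then 5 at sensor 1[7]=sensor 2[6]; then 5 at sensor 1[8]=sensor 2[9]; then 6 at sensor 1[12]=sensor 2[10] — 6 values in the same relative order in both. The LCS DP gives dp[13][10] = 6, so this is optimal.

6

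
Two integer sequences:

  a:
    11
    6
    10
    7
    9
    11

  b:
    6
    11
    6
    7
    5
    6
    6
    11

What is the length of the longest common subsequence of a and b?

Let dp[i][j] be the LCS length of the first i values of a and the first j values of b. dp[i][j] = dp[i-1][j-1]+1 when the i-th and j-th values match, else max(dp[i-1][j], dp[i][j-1]).
    ·  6 11  6  7  5  6  6 11
 ·  0  0  0  0  0  0  0  0  0
11  0  0  1  1  1  1  1  1  1
 6  0  1  1  2  2  2  2  2  2
10  0  1  1  2  2  2  2  2  2
 7  0  1  1  2  3  3  3  3  3
 9  0  1  1  2  3  3  3  3  3
11  0  1  2  2  3  3  3  3  4
dp[6][8] = 4. One LCS (by backtracking along matches): 11, 6, 7, 11.

4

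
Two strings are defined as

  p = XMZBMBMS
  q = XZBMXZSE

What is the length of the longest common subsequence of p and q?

Match X at p[1]=q[1], Z at p[3]=q[2], B at p[4]=q[3], M at p[5]=q[4], S at p[8]=q[7] — 5 characters in the same relative order in both. Since dp[8][8] = 5, nothing longer is possible.

5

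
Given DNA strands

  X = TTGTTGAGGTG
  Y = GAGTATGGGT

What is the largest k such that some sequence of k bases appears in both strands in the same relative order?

Pick G [3,3] → T [4,4] → T [5,6] → G [6,7] → G [8,8] → G [9,9] → T [10,10]; all 7 bases appear in both, in order. Since dp[11][10] = 7, nothing longer is possible.

7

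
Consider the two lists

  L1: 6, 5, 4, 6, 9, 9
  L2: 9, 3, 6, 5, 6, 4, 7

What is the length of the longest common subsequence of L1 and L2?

3

Let dp[i][j] be the LCS length of the first i values of L1 and the first j values of L2. dp[i][j] = dp[i-1][j-1]+1 when the i-th and j-th values match, else max(dp[i-1][j], dp[i][j-1]).
    ·  9  3  6  5  6  4  7
 ·  0  0  0  0  0  0  0  0
 6  0  0  0  1  1  1  1  1
 5  0  0  0  1  2  2  2  2
 4  0  0  0  1  2  2  3  3
 6  0  0  0  1  2  3  3  3
 9  0  1  1  1  2  3  3  3
 9  0  1  1  1  2  3  3  3
dp[6][7] = 3. One LCS (by backtracking along matches): 6, 5, 4.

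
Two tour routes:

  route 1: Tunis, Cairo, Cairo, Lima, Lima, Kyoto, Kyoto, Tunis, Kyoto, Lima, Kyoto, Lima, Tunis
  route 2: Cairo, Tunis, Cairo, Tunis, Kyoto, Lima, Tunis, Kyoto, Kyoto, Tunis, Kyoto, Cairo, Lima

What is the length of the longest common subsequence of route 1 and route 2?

8

Taking Tunis at route 1[1]=route 2[2] → Cairo at route 1[2]=route 2[3] → Lima at route 1[4]=route 2[6] → Kyoto at route 1[6]=route 2[8] → Kyoto at route 1[7]=route 2[9] → Tunis at route 1[8]=route 2[10] → Kyoto at route 1[9]=route 2[11] → Lima at route 1[12]=route 2[13] gives a common subsequence of length 8. Since dp[13][13] = 8, nothing longer is possible.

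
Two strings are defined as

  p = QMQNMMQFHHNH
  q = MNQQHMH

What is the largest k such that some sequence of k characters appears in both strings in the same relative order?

Let dp[i][j] be the LCS length of the first i characters of p and the first j characters of q. dp[i][j] = dp[i-1][j-1]+1 when the i-th and j-th characters match, else max(dp[i-1][j], dp[i][j-1]).
    ·  M  N  Q  Q  H  M  H
 ·  0  0  0  0  0  0  0  0
 Q  0  0  0  1  1  1  1  1
 M  0  1  1  1  1  1  2  2
 Q  0  1  1  2  2  2  2  2
 N  0  1  2  2  2  2  2  2
 M  0  1  2  2  2  2  3  3
 M  0  1  2  2  2  2  3  3
 Q  0  1  2  3  3  3  3  3
 F  0  1  2  3  3  3  3  3
 H  0  1  2  3  3  4  4  4
 H  0  1  2  3  3  4  4  5
 N  0  1  2  3  3  4  4  5
 H  0  1  2  3  3  4  4  5
dp[12][7] = 5. One LCS (by backtracking along matches): MQQHH.

5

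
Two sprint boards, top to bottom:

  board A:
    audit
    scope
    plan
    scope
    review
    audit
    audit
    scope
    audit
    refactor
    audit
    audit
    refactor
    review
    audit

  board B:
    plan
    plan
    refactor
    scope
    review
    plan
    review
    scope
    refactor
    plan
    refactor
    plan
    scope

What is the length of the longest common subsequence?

Pick scope (board A #2, board B #4), then plan (board A #3, board B #6), then review (board A #5, board B #7), then scope (board A #8, board B #8), then refactor (board A #10, board B #9), then refactor (board A #13, board B #11); all 6 tasks appear in both, in order. dp[15][13] = 6 confirms this is the maximum.

6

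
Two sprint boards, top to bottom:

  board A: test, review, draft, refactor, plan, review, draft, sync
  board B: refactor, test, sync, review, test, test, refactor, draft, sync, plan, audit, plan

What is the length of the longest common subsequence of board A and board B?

Taking test at board A[1]=board B[2], then review at board A[2]=board B[4], then refactor at board A[4]=board B[7], then draft at board A[7]=board B[8], then sync at board A[8]=board B[9] gives a common subsequence of length 5. Since dp[8][12] = 5, nothing longer is possible.

5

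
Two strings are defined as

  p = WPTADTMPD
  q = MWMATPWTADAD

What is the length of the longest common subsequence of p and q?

Pick W (p #1, q #2), then P (p #2, q #6), then T (p #3, q #8), then A (p #4, q #9), then D (p #5, q #10), then D (p #9, q #12); all 6 characters appear in both, in order. The LCS DP gives dp[9][12] = 6, so this is optimal.

6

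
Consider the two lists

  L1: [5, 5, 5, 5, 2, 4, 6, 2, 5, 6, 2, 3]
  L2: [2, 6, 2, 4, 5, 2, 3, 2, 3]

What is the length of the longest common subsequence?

6

Match 2 (L1 #5, L2 #1); then 6 (L1 #7, L2 #2); then 2 (L1 #8, L2 #3); then 5 (L1 #9, L2 #5); then 2 (L1 #11, L2 #8); then 3 (L1 #12, L2 #9) — 6 values in the same relative order in both. The LCS DP gives dp[12][9] = 6, so this is optimal.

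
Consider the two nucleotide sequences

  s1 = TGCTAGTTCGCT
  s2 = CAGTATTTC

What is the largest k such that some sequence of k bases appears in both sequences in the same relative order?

6

Match G (s1 #2, s2 #3); then T (s1 #4, s2 #4); then A (s1 #5, s2 #5); then T (s1 #7, s2 #7); then T (s1 #8, s2 #8); then C (s1 #11, s2 #9) — 6 bases in the same relative order in both, and the DP table's final entry dp[12][9] is also 6, so no common subsequence is longer.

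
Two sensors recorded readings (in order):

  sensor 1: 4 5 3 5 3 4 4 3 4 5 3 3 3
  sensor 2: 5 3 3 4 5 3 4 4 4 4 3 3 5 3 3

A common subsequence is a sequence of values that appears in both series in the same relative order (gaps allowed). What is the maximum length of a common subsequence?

Match 5 (sensor 1 #2, sensor 2 #1) → 3 (sensor 1 #3, sensor 2 #3) → 5 (sensor 1 #4, sensor 2 #5) → 3 (sensor 1 #5, sensor 2 #6) → 4 (sensor 1 #6, sensor 2 #9) → 4 (sensor 1 #7, sensor 2 #10) → 3 (sensor 1 #8, sensor 2 #12) → 5 (sensor 1 #10, sensor 2 #13) → 3 (sensor 1 #12, sensor 2 #14) → 3 (sensor 1 #13, sensor 2 #15) — 10 values in the same relative order in both, and the DP table's final entry dp[13][15] is also 10, so no common subsequence is longer.

10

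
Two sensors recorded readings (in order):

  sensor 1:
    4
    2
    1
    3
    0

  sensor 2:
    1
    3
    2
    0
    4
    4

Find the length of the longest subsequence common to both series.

Match 1 (sensor 1 #3, sensor 2 #1) → 3 (sensor 1 #4, sensor 2 #2) → 0 (sensor 1 #5, sensor 2 #4) — 3 values in the same relative order in both. The LCS DP gives dp[5][6] = 3, so this is optimal.

3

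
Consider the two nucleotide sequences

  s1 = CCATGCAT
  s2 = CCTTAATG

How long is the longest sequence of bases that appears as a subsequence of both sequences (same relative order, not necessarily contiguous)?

Let dp[i][j] be the LCS length of the first i bases of s1 and the first j bases of s2. dp[i][j] = dp[i-1][j-1]+1 when the i-th and j-th bases match, else max(dp[i-1][j], dp[i][j-1]).
    ·  C  C  T  T  A  A  T  G
 ·  0  0  0  0  0  0  0  0  0
 C  0  1  1  1  1  1  1  1  1
 C  0  1  2  2  2  2  2  2  2
 A  0  1  2  2  2  3  3  3  3
 T  0  1  2  3  3  3  3  4  4
 G  0  1  2  3  3  3  3  4  5
 C  0  1  2  3  3  3  3  4  5
 A  0  1  2  3  3  4  4  4  5
 T  0  1  2  3  4  4  4  5  5
dp[8][8] = 5. One LCS (by backtracking along matches): CCATG.

5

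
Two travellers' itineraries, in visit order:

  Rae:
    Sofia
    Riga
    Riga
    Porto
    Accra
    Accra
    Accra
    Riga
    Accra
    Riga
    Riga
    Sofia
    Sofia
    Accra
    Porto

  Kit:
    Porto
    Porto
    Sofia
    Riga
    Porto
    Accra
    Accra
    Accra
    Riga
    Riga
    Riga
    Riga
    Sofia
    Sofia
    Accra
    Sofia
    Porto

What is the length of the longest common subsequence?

Pick Sofia at Rae[1]=Kit[3]; then Riga at Rae[3]=Kit[4]; then Porto at Rae[4]=Kit[5]; then Accra at Rae[5]=Kit[6]; then Accra at Rae[6]=Kit[7]; then Accra at Rae[7]=Kit[8]; then Riga at Rae[8]=Kit[10]; then Riga at Rae[10]=Kit[11]; then Riga at Rae[11]=Kit[12]; then Sofia at Rae[12]=Kit[13]; then Sofia at Rae[13]=Kit[14]; then Accra at Rae[14]=Kit[15]; then Porto at Rae[15]=Kit[17]; all 13 stops appear in both, in order. dp[15][17] = 13 confirms this is the maximum.

13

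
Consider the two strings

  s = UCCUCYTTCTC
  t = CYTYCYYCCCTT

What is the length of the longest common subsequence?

5

Let dp[i][j] be the LCS length of the first i characters of s and the first j characters of t. dp[i][j] = dp[i-1][j-1]+1 when the i-th and j-th characters match, else max(dp[i-1][j], dp[i][j-1]).
    ·  C  Y  T  Y  C  Y  Y  C  C  C  T  T
 ·  0  0  0  0  0  0  0  0  0  0  0  0  0
 U  0  0  0  0  0  0  0  0  0  0  0  0  0
 C  0  1  1  1  1  1  1  1  1  1  1  1  1
 C  0  1  1  1  1  2  2  2  2  2  2  2  2
 U  0  1  1  1  1  2  2  2  2  2  2  2  2
 C  0  1  1  1  1  2  2  2  3  3  3  3  3
 Y  0  1  2  2  2  2  3  3  3  3  3  3  3
 T  0  1  2  3  3  3  3  3  3  3  3  4  4
 T  0  1  2  3  3  3  3  3  3  3  3  4  5
 C  0  1  2  3  3  4  4  4  4  4  4  4  5
 T  0  1  2  3  3  4  4  4  4  4  4  5  5
 C  0  1  2  3  3  4  4  4  5  5  5  5  5
dp[11][12] = 5. One LCS (by backtracking along matches): CCCTT.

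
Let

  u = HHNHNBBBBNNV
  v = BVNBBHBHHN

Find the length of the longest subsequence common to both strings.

Let dp[i][j] be the LCS length of the first i characters of u and the first j characters of v. dp[i][j] = dp[i-1][j-1]+1 when the i-th and j-th characters match, else max(dp[i-1][j], dp[i][j-1]).
    ·  B  V  N  B  B  H  B  H  H  N
 ·  0  0  0  0  0  0  0  0  0  0  0
 H  0  0  0  0  0  0  1  1  1  1  1
 H  0  0  0  0  0  0  1  1  2  2  2
 N  0  0  0  1  1  1  1  1  2  2  3
 H  0  0  0  1  1  1  2  2  2  3  3
 N  0  0  0  1  1  1  2  2  2  3  4
 B  0  1  1  1  2  2  2  3  3  3  4
 B  0  1  1  1  2  3  3  3  3  3  4
 B  0  1  1  1  2  3  3  4  4  4  4
 B  0  1  1  1  2  3  3  4  4  4  4
 N  0  1  1  2  2  3  3  4  4  4  5
 N  0  1  1  2  2  3  3  4  4  4  5
 V  0  1  2  2  2  3  3  4  4  4  5
dp[12][10] = 5. One LCS (by backtracking along matches): NBBBN.

5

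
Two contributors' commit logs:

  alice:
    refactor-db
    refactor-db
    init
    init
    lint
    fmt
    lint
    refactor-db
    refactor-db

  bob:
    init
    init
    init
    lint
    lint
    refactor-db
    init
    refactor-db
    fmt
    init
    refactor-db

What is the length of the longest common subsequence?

Taking init at alice[3]=bob[2], init at alice[4]=bob[3], lint at alice[5]=bob[4], lint at alice[7]=bob[5], refactor-db at alice[8]=bob[8], refactor-db at alice[9]=bob[11] gives a common subsequence of length 6. The LCS DP gives dp[9][11] = 6, so this is optimal.

6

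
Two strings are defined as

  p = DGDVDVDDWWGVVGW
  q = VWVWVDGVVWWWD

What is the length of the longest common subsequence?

7

Pick D (p #1, q #6), G (p #2, q #7), V (p #4, q #8), V (p #6, q #9), W (p #9, q #10), W (p #10, q #11), W (p #15, q #12); all 7 characters appear in both, in order, and the DP table's final entry dp[15][13] is also 7, so no common subsequence is longer.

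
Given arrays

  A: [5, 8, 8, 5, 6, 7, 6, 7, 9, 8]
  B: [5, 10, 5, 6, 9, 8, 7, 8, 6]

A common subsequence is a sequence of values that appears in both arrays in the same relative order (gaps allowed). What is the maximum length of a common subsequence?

5

Let dp[i][j] be the LCS length of the first i values of A and the first j values of B. dp[i][j] = dp[i-1][j-1]+1 when the i-th and j-th values match, else max(dp[i-1][j], dp[i][j-1]).
    ·  5 10  5  6  9  8  7  8  6
 ·  0  0  0  0  0  0  0  0  0  0
 5  0  1  1  1  1  1  1  1  1  1
 8  0  1  1  1  1  1  2  2  2  2
 8  0  1  1  1  1  1  2  2  3  3
 5  0  1  1  2  2  2  2  2  3  3
 6  0  1  1  2  3  3  3  3  3  4
 7  0  1  1  2  3  3  3  4  4  4
 6  0  1  1  2  3  3  3  4  4  5
 7  0  1  1  2  3  3  3  4  4  5
 9  0  1  1  2  3  4  4  4  4  5
 8  0  1  1  2  3  4  5  5  5  5
dp[10][9] = 5. One LCS (by backtracking along matches): 5, 5, 6, 7, 6.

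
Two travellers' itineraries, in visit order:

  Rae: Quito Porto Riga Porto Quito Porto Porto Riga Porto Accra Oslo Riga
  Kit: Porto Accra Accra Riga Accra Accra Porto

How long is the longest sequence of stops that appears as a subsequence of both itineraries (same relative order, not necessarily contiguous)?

3

Pick Porto at Rae[2]=Kit[1]; then Riga at Rae[3]=Kit[4]; then Porto at Rae[9]=Kit[7]; all 3 stops appear in both, in order. The LCS DP gives dp[12][7] = 3, so this is optimal.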